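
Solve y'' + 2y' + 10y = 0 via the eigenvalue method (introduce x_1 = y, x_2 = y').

Let x_1 = y, x_2 = y'. Then x_1' = x_2 and x_2' = -10x_1 - 2x_2.
A = [[0,1],[-10,-2]]; det(A-λI) = λ^2 + 2λ + 10.
Eigenvalues λ = -1 ± 3i.

y(t) = c_1e^(-t)cos(3t) + c_2e^(-t)sin(3t)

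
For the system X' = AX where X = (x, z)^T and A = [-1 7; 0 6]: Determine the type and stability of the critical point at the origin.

saddle

A = [[-1,7],[0,6]]; det(A-λI) = λ^2 - 5λ - 6.
λ = 6, -1: opposite signs.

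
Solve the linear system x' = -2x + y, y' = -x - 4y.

x(t) = -K_1e^(-3t) - K_2te^(-3t) - K_2e^(-3t), y(t) = K_1e^(-3t) + K_2te^(-3t)

Coefficient matrix A = [[-2, 1], [-1, -4]].
Characteristic polynomial det(A - λI) = λ^2 + 6λ + 9 = 0.
Single eigenvalue λ = -3 with algebraic multiplicity 2.
Eigenvector v = (-1,1); generalized eigenvector w with (A-λI)w=v is (-1,0).
General solution: e^(-3t)[K_1·v + K_2·(t·v + w)].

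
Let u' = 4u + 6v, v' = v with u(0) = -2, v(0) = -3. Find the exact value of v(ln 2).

-6

A = [[4,6],[0,1]]; eigenvalues λ = 1, 4.
Eigenvectors: (-2,1) for λ=1, (-1,0) for λ=4.
From the initial condition, c_1 = -3, c_2 = 8.
v(ln 2) = (-3)(2^1)(1) + (8)(2^4)(0) = -6.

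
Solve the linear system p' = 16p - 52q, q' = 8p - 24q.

Coefficient matrix A = [[16, -52], [8, -24]].
Characteristic polynomial det(A - λI) = λ^2 + 8λ + 32 = 0.
Eigenvalues λ = -4 ± 4i (complex conjugate pair).
For λ=-4+4i: an eigenvector is (-2,-1) - i(3,1) = (-2 - 3i, -1 - i).
A real fundamental pair from Re and Im of e^((-4+4i)t)v: X_1 = e^(-4t)(cos(4t)·(-2,-1) + sin(4t)·(3,1)), X_2 = e^(-4t)(sin(4t)·(-2,-1) - cos(4t)·(3,1)).
General solution: K_1X_1 + K_2X_2.

p(t) = 3K_1e^(-4t)sin(4t) - 2K_1e^(-4t)cos(4t) - 2K_2e^(-4t)sin(4t) - 3K_2e^(-4t)cos(4t), q(t) = K_1e^(-4t)sin(4t) - K_1e^(-4t)cos(4t) - K_2e^(-4t)sin(4t) - K_2e^(-4t)cos(4t)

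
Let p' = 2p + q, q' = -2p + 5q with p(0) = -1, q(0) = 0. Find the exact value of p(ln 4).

A = [[2,1],[-2,5]]; eigenvalues λ = 4, 3.
Eigenvectors: (-1,-2) for λ=4, (-1,-1) for λ=3.
From the initial condition, c_1 = -1, c_2 = 2.
p(ln 4) = (-1)(4^4)(-1) + (2)(4^3)(-1) = 128.

128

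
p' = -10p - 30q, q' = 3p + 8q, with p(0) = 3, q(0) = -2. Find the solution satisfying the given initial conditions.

p(t) = 11e^(-t)sin(3t) + 3e^(-t)cos(3t), q(t) = -3e^(-t)sin(3t) - 2e^(-t)cos(3t)

Coefficient matrix A = [[-10, -30], [3, 8]].
Characteristic polynomial det(A - λI) = λ^2 + 2λ + 10 = 0.
Eigenvalues λ = -1 ± 3i (complex conjugate pair).
For λ=-1+3i: an eigenvector is (3,-1) - i(1,0) = (3 - i, -1).
A real fundamental pair from Re and Im of e^((-1+3i)t)v: X_1 = e^(-t)(cos(3t)·(3,-1) + sin(3t)·(1,0)), X_2 = e^(-t)(sin(3t)·(3,-1) - cos(3t)·(1,0)).
General solution: K_1X_1 + K_2X_2.
Applying p(0)=3, q(0)=-2 gives K_1=2, K_2=3.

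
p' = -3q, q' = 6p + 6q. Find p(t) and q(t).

p(t) = -C_1e^(3t)cos(3t) - C_2e^(3t)sin(3t), q(t) = -C_1e^(3t)sin(3t) + C_1e^(3t)cos(3t) + C_2e^(3t)sin(3t) + C_2e^(3t)cos(3t)

Coefficient matrix A = [[0, -3], [6, 6]].
Characteristic polynomial det(A - λI) = λ^2 - 6λ + 18 = 0.
Eigenvalues λ = 3 ± 3i (complex conjugate pair).
For λ=3+3i: an eigenvector is (-1,1) - i(0,-1) = (-1, 1 + i).
A real fundamental pair from Re and Im of e^((3+3i)t)v: X_1 = e^(3t)(cos(3t)·(-1,1) + sin(3t)·(0,-1)), X_2 = e^(3t)(sin(3t)·(-1,1) - cos(3t)·(0,-1)).
General solution: C_1X_1 + C_2X_2.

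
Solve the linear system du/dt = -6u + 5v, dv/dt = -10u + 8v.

u(t) = C_1e^(t)sin(t) + 2C_1e^(t)cos(t) + 2C_2e^(t)sin(t) - C_2e^(t)cos(t), v(t) = C_1e^(t)sin(t) + 3C_1e^(t)cos(t) + 3C_2e^(t)sin(t) - C_2e^(t)cos(t)

Coefficient matrix A = [[-6, 5], [-10, 8]].
Characteristic polynomial det(A - λI) = λ^2 - 2λ + 2 = 0.
Eigenvalues λ = 1 ± i (complex conjugate pair).
For λ=1+i: an eigenvector is (2,3) - i(1,1) = (2 - i, 3 - i).
A real fundamental pair from Re and Im of e^((1+i)t)v: X_1 = e^(t)(cos(t)·(2,3) + sin(t)·(1,1)), X_2 = e^(t)(sin(t)·(2,3) - cos(t)·(1,1)).
General solution: C_1X_1 + C_2X_2.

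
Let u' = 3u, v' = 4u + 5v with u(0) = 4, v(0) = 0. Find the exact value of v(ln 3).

1728

A = [[3,0],[4,5]]; eigenvalues λ = 5, 3.
Eigenvectors: (0,-1) for λ=5, (1,-2) for λ=3.
From the initial condition, c_1 = -8, c_2 = 4.
v(ln 3) = (-8)(3^5)(-1) + (4)(3^3)(-2) = 1728.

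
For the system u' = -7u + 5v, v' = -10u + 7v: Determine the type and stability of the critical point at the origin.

A = [[-7,5],[-10,7]]; det(A-λI) = λ^2 + 1.
λ = 0 ± i: zero real part.

center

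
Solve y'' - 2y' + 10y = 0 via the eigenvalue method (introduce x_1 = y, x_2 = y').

y(t) = C_1e^(t)cos(3t) + C_2e^(t)sin(3t)

Let x_1 = y, x_2 = y'. Then x_1' = x_2 and x_2' = -10x_1 + 2x_2.
A = [[0,1],[-10,2]]; det(A-λI) = λ^2 - 2λ + 10.
Eigenvalues λ = 1 ± 3i.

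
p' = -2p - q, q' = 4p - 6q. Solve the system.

p(t) = c_1e^(-4t) + c_2te^(-4t) + 2c_2e^(-4t), q(t) = 2c_1e^(-4t) + 2c_2te^(-4t) + 3c_2e^(-4t)

Coefficient matrix A = [[-2, -1], [4, -6]].
Characteristic polynomial det(A - λI) = λ^2 + 8λ + 16 = 0.
Single eigenvalue λ = -4 with algebraic multiplicity 2.
Eigenvector v = (1,2); generalized eigenvector w with (A-λI)w=v is (2,3).
General solution: e^(-4t)[c_1·v + c_2·(t·v + w)].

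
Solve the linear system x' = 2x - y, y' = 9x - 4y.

Coefficient matrix A = [[2, -1], [9, -4]].
Characteristic polynomial det(A - λI) = λ^2 + 2λ + 1 = 0.
Single eigenvalue λ = -1 with algebraic multiplicity 2.
Eigenvector v = (1,3); generalized eigenvector w with (A-λI)w=v is (0,-1).
General solution: e^(-t)[C_1·v + C_2·(t·v + w)].

x(t) = C_1e^(-t) + C_2te^(-t), y(t) = 3C_1e^(-t) + 3C_2te^(-t) - C_2e^(-t)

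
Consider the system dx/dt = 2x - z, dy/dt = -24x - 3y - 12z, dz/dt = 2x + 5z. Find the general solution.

Coefficient matrix A = [[2, 0, -1], [-24, -3, -12], [2, 0, 5]].
det(A - λI) = 0 gives eigenvalues λ = 4, -3, 3.
For λ=4: eigenvector (1,0,-2).
For λ=-3: eigenvector (0,1,0).
For λ=3: eigenvector (1,-2,-1).
General solution: K_1e^(4t)(1,0,-2) + K_2e^(-3t)(0,1,0) + K_3e^(3t)(1,-2,-1).

x(t) = K_1e^(4t) + K_3e^(3t), y(t) = K_2e^(-3t) - 2K_3e^(3t), z(t) = -2K_1e^(4t) - K_3e^(3t)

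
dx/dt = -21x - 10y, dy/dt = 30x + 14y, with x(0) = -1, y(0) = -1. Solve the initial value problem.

Coefficient matrix A = [[-21, -10], [30, 14]].
Characteristic polynomial det(A - λI) = λ^2 + 7λ + 6 = 0.
Eigenvalues λ = -6, -1.
For λ=-6: (A-λI) row 1 is [-15, -10], so an eigenvector is (-2, 3).
For λ=-1: (A-λI) row 1 is [-20, -10], so an eigenvector is (-1, 2).
General solution: c_1e^(-6t)(-2,3) + c_2e^(-t)(-1,2).
Applying x(0)=-1, y(0)=-1 gives c_1=3, c_2=-5.

x(t) = 5e^(-t) - 6e^(-6t), y(t) = -10e^(-t) + 9e^(-6t)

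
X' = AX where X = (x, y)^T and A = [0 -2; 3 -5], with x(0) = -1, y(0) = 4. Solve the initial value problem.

Coefficient matrix A = [[0, -2], [3, -5]].
Characteristic polynomial det(A - λI) = λ^2 + 5λ + 6 = 0.
Eigenvalues λ = -3, -2.
For λ=-3: (A-λI) row 1 is [3, -2], so an eigenvector is (-2, -3).
For λ=-2: (A-λI) row 1 is [2, -2], so an eigenvector is (-1, -1).
General solution: c_1e^(-3t)(-2,-3) + c_2e^(-2t)(-1,-1).
Applying x(0)=-1, y(0)=4 gives c_1=-5, c_2=11.

x(t) = -11e^(-2t) + 10e^(-3t), y(t) = -11e^(-2t) + 15e^(-3t)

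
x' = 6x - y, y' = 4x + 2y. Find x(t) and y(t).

Coefficient matrix A = [[6, -1], [4, 2]].
Characteristic polynomial det(A - λI) = λ^2 - 8λ + 16 = 0.
Single eigenvalue λ = 4 with algebraic multiplicity 2.
Eigenvector v = (-1,-2); generalized eigenvector w with (A-λI)w=v is (0,1).
General solution: e^(4t)[c_1·v + c_2·(t·v + w)].

x(t) = -c_1e^(4t) - c_2te^(4t), y(t) = -2c_1e^(4t) - 2c_2te^(4t) + c_2e^(4t)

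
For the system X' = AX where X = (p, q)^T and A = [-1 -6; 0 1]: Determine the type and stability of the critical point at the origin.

A = [[-1,-6],[0,1]]; det(A-λI) = λ^2 - 1.
λ = 1, -1: opposite signs.

saddle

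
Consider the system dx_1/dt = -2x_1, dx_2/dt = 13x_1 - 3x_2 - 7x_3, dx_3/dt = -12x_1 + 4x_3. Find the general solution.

x_1(t) = K_1e^(-2t), x_2(t) = -K_1e^(-2t) + K_2e^(-3t) - K_3e^(4t), x_3(t) = 2K_1e^(-2t) + K_3e^(4t)

Coefficient matrix A = [[-2, 0, 0], [13, -3, -7], [-12, 0, 4]].
det(A - λI) = 0 gives eigenvalues λ = -2, -3, 4.
For λ=-2: eigenvector (1,-1,2).
For λ=-3: eigenvector (0,1,0).
For λ=4: eigenvector (0,-1,1).
General solution: K_1e^(-2t)(1,-1,2) + K_2e^(-3t)(0,1,0) + K_3e^(4t)(0,-1,1).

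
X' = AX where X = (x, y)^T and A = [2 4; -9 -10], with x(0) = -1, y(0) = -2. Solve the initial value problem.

Coefficient matrix A = [[2, 4], [-9, -10]].
Characteristic polynomial det(A - λI) = λ^2 + 8λ + 16 = 0.
Single eigenvalue λ = -4 with algebraic multiplicity 2.
Eigenvector v = (2,-3); generalized eigenvector w with (A-λI)w=v is (1,-1).
General solution: e^(-4t)[C_1·v + C_2·(t·v + w)].
Applying x(0)=-1, y(0)=-2 gives C_1=3, C_2=-7.

x(t) = -14te^(-4t) - e^(-4t), y(t) = 21te^(-4t) - 2e^(-4t)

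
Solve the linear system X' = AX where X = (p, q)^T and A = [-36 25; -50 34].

Coefficient matrix A = [[-36, 25], [-50, 34]].
Characteristic polynomial det(A - λI) = λ^2 + 2λ + 26 = 0.
Eigenvalues λ = -1 ± 5i (complex conjugate pair).
For λ=-1+5i: an eigenvector is (-1,-1) - i(2,3) = (-1 - 2i, -1 - 3i).
A real fundamental pair from Re and Im of e^((-1+5i)t)v: X_1 = e^(-t)(cos(5t)·(-1,-1) + sin(5t)·(2,3)), X_2 = e^(-t)(sin(5t)·(-1,-1) - cos(5t)·(2,3)).
General solution: C_1X_1 + C_2X_2.

p(t) = 2C_1e^(-t)sin(5t) - C_1e^(-t)cos(5t) - C_2e^(-t)sin(5t) - 2C_2e^(-t)cos(5t), q(t) = 3C_1e^(-t)sin(5t) - C_1e^(-t)cos(5t) - C_2e^(-t)sin(5t) - 3C_2e^(-t)cos(5t)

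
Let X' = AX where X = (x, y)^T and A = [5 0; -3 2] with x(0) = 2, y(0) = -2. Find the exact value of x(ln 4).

A = [[5,0],[-3,2]]; eigenvalues λ = 5, 2.
Eigenvectors: (1,-1) for λ=5, (0,1) for λ=2.
From the initial condition, c_1 = 2, c_2 = 0.
x(ln 4) = (2)(4^5)(1) + (0)(4^2)(0) = 2048.

2048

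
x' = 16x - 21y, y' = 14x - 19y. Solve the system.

x(t) = c_1e^(-5t) - 3c_2e^(2t), y(t) = c_1e^(-5t) - 2c_2e^(2t)

Coefficient matrix A = [[16, -21], [14, -19]].
Characteristic polynomial det(A - λI) = λ^2 + 3λ - 10 = 0.
Eigenvalues λ = -5, 2.
For λ=-5: (A-λI) row 1 is [21, -21], so an eigenvector is (1, 1).
For λ=2: (A-λI) row 1 is [14, -21], so an eigenvector is (-3, -2).
General solution: c_1e^(-5t)(1,1) + c_2e^(2t)(-3,-2).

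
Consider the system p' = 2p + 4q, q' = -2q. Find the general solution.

p(t) = K_1e^(2t) - K_2e^(-2t), q(t) = K_2e^(-2t)

Coefficient matrix A = [[2, 4], [0, -2]].
Characteristic polynomial det(A - λI) = λ^2 - 4 = 0.
Eigenvalues λ = 2, -2.
For λ=2: (A-λI) row 1 is [0, 4], so an eigenvector is (1, 0).
For λ=-2: (A-λI) row 1 is [4, 4], so an eigenvector is (-1, 1).
General solution: K_1e^(2t)(1,0) + K_2e^(-2t)(-1,1).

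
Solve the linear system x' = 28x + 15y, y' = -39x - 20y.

x(t) = -K_1e^(4t)sin(3t) - 2K_1e^(4t)cos(3t) - 2K_2e^(4t)sin(3t) + K_2e^(4t)cos(3t), y(t) = 2K_1e^(4t)sin(3t) + 3K_1e^(4t)cos(3t) + 3K_2e^(4t)sin(3t) - 2K_2e^(4t)cos(3t)

Coefficient matrix A = [[28, 15], [-39, -20]].
Characteristic polynomial det(A - λI) = λ^2 - 8λ + 25 = 0.
Eigenvalues λ = 4 ± 3i (complex conjugate pair).
For λ=4+3i: an eigenvector is (-2,3) - i(-1,2) = (-2 + i, 3 - 2i).
A real fundamental pair from Re and Im of e^((4+3i)t)v: X_1 = e^(4t)(cos(3t)·(-2,3) + sin(3t)·(-1,2)), X_2 = e^(4t)(sin(3t)·(-2,3) - cos(3t)·(-1,2)).
General solution: K_1X_1 + K_2X_2.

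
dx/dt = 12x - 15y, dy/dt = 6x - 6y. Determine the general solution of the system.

Coefficient matrix A = [[12, -15], [6, -6]].
Characteristic polynomial det(A - λI) = λ^2 - 6λ + 18 = 0.
Eigenvalues λ = 3 ± 3i (complex conjugate pair).
For λ=3+3i: an eigenvector is (-2,-1) - i(-1,-1) = (-2 + i, -1 + i).
A real fundamental pair from Re and Im of e^((3+3i)t)v: X_1 = e^(3t)(cos(3t)·(-2,-1) + sin(3t)·(-1,-1)), X_2 = e^(3t)(sin(3t)·(-2,-1) - cos(3t)·(-1,-1)).
General solution: C_1X_1 + C_2X_2.

x(t) = -C_1e^(3t)sin(3t) - 2C_1e^(3t)cos(3t) - 2C_2e^(3t)sin(3t) + C_2e^(3t)cos(3t), y(t) = -C_1e^(3t)sin(3t) - C_1e^(3t)cos(3t) - C_2e^(3t)sin(3t) + C_2e^(3t)cos(3t)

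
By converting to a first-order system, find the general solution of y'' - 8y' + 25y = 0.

y(t) = C_1e^(4t)cos(3t) + C_2e^(4t)sin(3t)

Let x_1 = y, x_2 = y'. Then x_1' = x_2 and x_2' = -25x_1 + 8x_2.
A = [[0,1],[-25,8]]; det(A-λI) = λ^2 - 8λ + 25.
Eigenvalues λ = 4 ± 3i.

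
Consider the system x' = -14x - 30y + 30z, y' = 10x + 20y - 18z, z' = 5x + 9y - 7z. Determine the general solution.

Coefficient matrix A = [[-14, -30, 30], [10, 20, -18], [5, 9, -7]].
det(A - λI) = 0 gives eigenvalues λ = -4, 1, 2.
For λ=-4: eigenvector (3,-2,-1).
For λ=1: eigenvector (-2,2,1).
For λ=2: eigenvector (0,1,1).
General solution: K_1e^(-4t)(3,-2,-1) + K_2e^(t)(-2,2,1) + K_3e^(2t)(0,1,1).

x(t) = 3K_1e^(-4t) - 2K_2e^(t), y(t) = -2K_1e^(-4t) + 2K_2e^(t) + K_3e^(2t), z(t) = -K_1e^(-4t) + K_2e^(t) + K_3e^(2t)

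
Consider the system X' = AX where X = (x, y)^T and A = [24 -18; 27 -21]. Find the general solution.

Coefficient matrix A = [[24, -18], [27, -21]].
Characteristic polynomial det(A - λI) = λ^2 - 3λ - 18 = 0.
Eigenvalues λ = 6, -3.
For λ=6: (A-λI) row 1 is [18, -18], so an eigenvector is (-1, -1).
For λ=-3: (A-λI) row 1 is [27, -18], so an eigenvector is (2, 3).
General solution: c_1e^(6t)(-1,-1) + c_2e^(-3t)(2,3).

x(t) = -c_1e^(6t) + 2c_2e^(-3t), y(t) = -c_1e^(6t) + 3c_2e^(-3t)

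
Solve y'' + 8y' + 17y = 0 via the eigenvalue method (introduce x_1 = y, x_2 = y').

y(t) = K_1e^(-4t)cos(t) + K_2e^(-4t)sin(t)

Let x_1 = y, x_2 = y'. Then x_1' = x_2 and x_2' = -17x_1 - 8x_2.
A = [[0,1],[-17,-8]]; det(A-λI) = λ^2 + 8λ + 17.
Eigenvalues λ = -4 ± i.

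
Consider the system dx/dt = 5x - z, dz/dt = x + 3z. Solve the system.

Coefficient matrix A = [[5, -1], [1, 3]].
Characteristic polynomial det(A - λI) = λ^2 - 8λ + 16 = 0.
Single eigenvalue λ = 4 with algebraic multiplicity 2.
Eigenvector v = (-1,-1); generalized eigenvector w with (A-λI)w=v is (1,2).
General solution: e^(4t)[c_1·v + c_2·(t·v + w)].

x(t) = -c_1e^(4t) - c_2te^(4t) + c_2e^(4t), z(t) = -c_1e^(4t) - c_2te^(4t) + 2c_2e^(4t)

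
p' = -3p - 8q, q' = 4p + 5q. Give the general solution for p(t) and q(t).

p(t) = -C_1e^(t)sin(4t) + C_1e^(t)cos(4t) + C_2e^(t)sin(4t) + C_2e^(t)cos(4t), q(t) = C_1e^(t)sin(4t) - C_2e^(t)cos(4t)

Coefficient matrix A = [[-3, -8], [4, 5]].
Characteristic polynomial det(A - λI) = λ^2 - 2λ + 17 = 0.
Eigenvalues λ = 1 ± 4i (complex conjugate pair).
For λ=1+4i: an eigenvector is (1,0) - i(-1,1) = (1 + i, 0 - i).
A real fundamental pair from Re and Im of e^((1+4i)t)v: X_1 = e^(t)(cos(4t)·(1,0) + sin(4t)·(-1,1)), X_2 = e^(t)(sin(4t)·(1,0) - cos(4t)·(-1,1)).
General solution: C_1X_1 + C_2X_2.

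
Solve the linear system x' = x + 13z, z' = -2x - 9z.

x(t) = 2C_1e^(-4t)sin(t) + 3C_1e^(-4t)cos(t) + 3C_2e^(-4t)sin(t) - 2C_2e^(-4t)cos(t), z(t) = -C_1e^(-4t)sin(t) - C_1e^(-4t)cos(t) - C_2e^(-4t)sin(t) + C_2e^(-4t)cos(t)

Coefficient matrix A = [[1, 13], [-2, -9]].
Characteristic polynomial det(A - λI) = λ^2 + 8λ + 17 = 0.
Eigenvalues λ = -4 ± i (complex conjugate pair).
For λ=-4+i: an eigenvector is (3,-1) - i(2,-1) = (3 - 2i, -1 + i).
A real fundamental pair from Re and Im of e^((-4+i)t)v: X_1 = e^(-4t)(cos(t)·(3,-1) + sin(t)·(2,-1)), X_2 = e^(-4t)(sin(t)·(3,-1) - cos(t)·(2,-1)).
General solution: C_1X_1 + C_2X_2.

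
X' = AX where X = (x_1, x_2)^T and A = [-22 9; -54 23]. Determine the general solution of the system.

Coefficient matrix A = [[-22, 9], [-54, 23]].
Characteristic polynomial det(A - λI) = λ^2 - λ - 20 = 0.
Eigenvalues λ = 5, -4.
For λ=5: (A-λI) row 1 is [-27, 9], so an eigenvector is (1, 3).
For λ=-4: (A-λI) row 1 is [-18, 9], so an eigenvector is (1, 2).
General solution: c_1e^(5t)(1,3) + c_2e^(-4t)(1,2).

x_1(t) = c_1e^(5t) + c_2e^(-4t), x_2(t) = 3c_1e^(5t) + 2c_2e^(-4t)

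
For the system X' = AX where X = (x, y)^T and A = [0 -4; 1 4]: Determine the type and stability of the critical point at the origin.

A = [[0,-4],[1,4]]; det(A-λI) = λ^2 - 4λ + 4.
repeated λ = 2 with a single eigenvector.

unstable improper node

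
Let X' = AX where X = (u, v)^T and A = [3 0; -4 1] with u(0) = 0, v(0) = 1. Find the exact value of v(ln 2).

A = [[3,0],[-4,1]]; eigenvalues λ = 1, 3.
Eigenvectors: (0,-1) for λ=1, (1,-2) for λ=3.
From the initial condition, c_1 = -1, c_2 = 0.
v(ln 2) = (-1)(2^1)(-1) + (0)(2^3)(-2) = 2.

2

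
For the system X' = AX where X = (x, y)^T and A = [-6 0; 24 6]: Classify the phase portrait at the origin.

saddle

A = [[-6,0],[24,6]]; det(A-λI) = λ^2 - 36.
λ = -6, 6: opposite signs.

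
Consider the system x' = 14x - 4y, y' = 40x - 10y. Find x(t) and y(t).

x(t) = c_1e^(2t)cos(4t) + c_2e^(2t)sin(4t), y(t) = c_1e^(2t)sin(4t) + 3c_1e^(2t)cos(4t) + 3c_2e^(2t)sin(4t) - c_2e^(2t)cos(4t)

Coefficient matrix A = [[14, -4], [40, -10]].
Characteristic polynomial det(A - λI) = λ^2 - 4λ + 20 = 0.
Eigenvalues λ = 2 ± 4i (complex conjugate pair).
For λ=2+4i: an eigenvector is (1,3) - i(0,1) = (1, 3 - i).
A real fundamental pair from Re and Im of e^((2+4i)t)v: X_1 = e^(2t)(cos(4t)·(1,3) + sin(4t)·(0,1)), X_2 = e^(2t)(sin(4t)·(1,3) - cos(4t)·(0,1)).
General solution: c_1X_1 + c_2X_2.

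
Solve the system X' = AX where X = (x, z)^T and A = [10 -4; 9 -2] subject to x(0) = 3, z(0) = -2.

x(t) = 26te^(4t) + 3e^(4t), z(t) = 39te^(4t) - 2e^(4t)

Coefficient matrix A = [[10, -4], [9, -2]].
Characteristic polynomial det(A - λI) = λ^2 - 8λ + 16 = 0.
Single eigenvalue λ = 4 with algebraic multiplicity 2.
Eigenvector v = (2,3); generalized eigenvector w with (A-λI)w=v is (-1,-2).
General solution: e^(4t)[C_1·v + C_2·(t·v + w)].
Applying x(0)=3, z(0)=-2 gives C_1=8, C_2=13.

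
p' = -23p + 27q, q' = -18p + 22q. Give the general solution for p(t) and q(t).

Coefficient matrix A = [[-23, 27], [-18, 22]].
Characteristic polynomial det(A - λI) = λ^2 + λ - 20 = 0.
Eigenvalues λ = 4, -5.
For λ=4: (A-λI) row 1 is [-27, 27], so an eigenvector is (1, 1).
For λ=-5: (A-λI) row 1 is [-18, 27], so an eigenvector is (-3, -2).
General solution: K_1e^(4t)(1,1) + K_2e^(-5t)(-3,-2).

p(t) = K_1e^(4t) - 3K_2e^(-5t), q(t) = K_1e^(4t) - 2K_2e^(-5t)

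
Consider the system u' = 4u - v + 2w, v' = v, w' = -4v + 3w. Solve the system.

Coefficient matrix A = [[4, -1, 2], [0, 1, 0], [0, -4, 3]].
det(A - λI) = 0 gives eigenvalues λ = 1, 4, 3.
For λ=1: eigenvector (-1,1,2).
For λ=4: eigenvector (1,0,0).
For λ=3: eigenvector (-2,0,1).
General solution: K_1e^(t)(-1,1,2) + K_2e^(4t)(1,0,0) + K_3e^(3t)(-2,0,1).

u(t) = -K_1e^(t) + K_2e^(4t) - 2K_3e^(3t), v(t) = K_1e^(t), w(t) = 2K_1e^(t) + K_3e^(3t)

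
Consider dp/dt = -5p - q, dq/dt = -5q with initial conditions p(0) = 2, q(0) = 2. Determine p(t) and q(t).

p(t) = -2te^(-5t) + 2e^(-5t), q(t) = 2e^(-5t)

Coefficient matrix A = [[-5, -1], [0, -5]].
Characteristic polynomial det(A - λI) = λ^2 + 10λ + 25 = 0.
Single eigenvalue λ = -5 with algebraic multiplicity 2.
Eigenvector v = (-1,0); generalized eigenvector w with (A-λI)w=v is (-1,1).
General solution: e^(-5t)[C_1·v + C_2·(t·v + w)].
Applying p(0)=2, q(0)=2 gives C_1=-4, C_2=2.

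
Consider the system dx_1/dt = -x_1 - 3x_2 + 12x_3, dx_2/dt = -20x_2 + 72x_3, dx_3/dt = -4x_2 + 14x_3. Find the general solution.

x_1(t) = K_1e^(-t) + K_2e^(-4t), x_2(t) = 9K_2e^(-4t) + 4K_3e^(-2t), x_3(t) = 2K_2e^(-4t) + K_3e^(-2t)

Coefficient matrix A = [[-1, -3, 12], [0, -20, 72], [0, -4, 14]].
det(A - λI) = 0 gives eigenvalues λ = -1, -4, -2.
For λ=-1: eigenvector (1,0,0).
For λ=-4: eigenvector (1,9,2).
For λ=-2: eigenvector (0,4,1).
General solution: K_1e^(-t)(1,0,0) + K_2e^(-4t)(1,9,2) + K_3e^(-2t)(0,4,1).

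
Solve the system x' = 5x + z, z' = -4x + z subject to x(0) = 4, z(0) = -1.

x(t) = 7te^(3t) + 4e^(3t), z(t) = -14te^(3t) - e^(3t)

Coefficient matrix A = [[5, 1], [-4, 1]].
Characteristic polynomial det(A - λI) = λ^2 - 6λ + 9 = 0.
Single eigenvalue λ = 3 with algebraic multiplicity 2.
Eigenvector v = (1,-2); generalized eigenvector w with (A-λI)w=v is (-1,3).
General solution: e^(3t)[C_1·v + C_2·(t·v + w)].
Applying x(0)=4, z(0)=-1 gives C_1=11, C_2=7.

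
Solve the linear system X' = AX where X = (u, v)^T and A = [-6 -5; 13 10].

u(t) = -K_1e^(2t)sin(t) + 2K_1e^(2t)cos(t) + 2K_2e^(2t)sin(t) + K_2e^(2t)cos(t), v(t) = 2K_1e^(2t)sin(t) - 3K_1e^(2t)cos(t) - 3K_2e^(2t)sin(t) - 2K_2e^(2t)cos(t)

Coefficient matrix A = [[-6, -5], [13, 10]].
Characteristic polynomial det(A - λI) = λ^2 - 4λ + 5 = 0.
Eigenvalues λ = 2 ± i (complex conjugate pair).
For λ=2+i: an eigenvector is (2,-3) - i(-1,2) = (2 + i, -3 - 2i).
A real fundamental pair from Re and Im of e^((2+i)t)v: X_1 = e^(2t)(cos(t)·(2,-3) + sin(t)·(-1,2)), X_2 = e^(2t)(sin(t)·(2,-3) - cos(t)·(-1,2)).
General solution: K_1X_1 + K_2X_2.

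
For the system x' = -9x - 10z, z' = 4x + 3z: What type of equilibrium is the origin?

stable spiral

A = [[-9,-10],[4,3]]; det(A-λI) = λ^2 + 6λ + 13.
λ = -3 ± 2i: negative real part.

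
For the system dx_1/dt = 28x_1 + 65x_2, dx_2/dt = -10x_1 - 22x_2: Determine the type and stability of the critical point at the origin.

A = [[28,65],[-10,-22]]; det(A-λI) = λ^2 - 6λ + 34.
λ = 3 ± 5i: positive real part.

unstable spiral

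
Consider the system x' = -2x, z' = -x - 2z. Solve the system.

Coefficient matrix A = [[-2, 0], [-1, -2]].
Characteristic polynomial det(A - λI) = λ^2 + 4λ + 4 = 0.
Single eigenvalue λ = -2 with algebraic multiplicity 2.
Eigenvector v = (0,1); generalized eigenvector w with (A-λI)w=v is (-1,0).
General solution: e^(-2t)[K_1·v + K_2·(t·v + w)].

x(t) = -K_2e^(-2t), z(t) = K_1e^(-2t) + K_2te^(-2t)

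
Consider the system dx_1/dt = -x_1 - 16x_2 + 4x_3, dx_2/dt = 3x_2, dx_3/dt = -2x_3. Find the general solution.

Coefficient matrix A = [[-1, -16, 4], [0, 3, 0], [0, 0, -2]].
det(A - λI) = 0 gives eigenvalues λ = -1, -2, 3.
For λ=-1: eigenvector (1,0,0).
For λ=-2: eigenvector (-4,0,1).
For λ=3: eigenvector (-4,1,0).
General solution: K_1e^(-t)(1,0,0) + K_2e^(-2t)(-4,0,1) + K_3e^(3t)(-4,1,0).

x_1(t) = K_1e^(-t) - 4K_2e^(-2t) - 4K_3e^(3t), x_2(t) = K_3e^(3t), x_3(t) = K_2e^(-2t)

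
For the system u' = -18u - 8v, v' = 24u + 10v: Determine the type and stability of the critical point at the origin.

A = [[-18,-8],[24,10]]; det(A-λI) = λ^2 + 8λ + 12.
λ = -2, -6: both negative.

stable node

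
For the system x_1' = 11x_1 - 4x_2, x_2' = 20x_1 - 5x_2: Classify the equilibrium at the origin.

A = [[11,-4],[20,-5]]; det(A-λI) = λ^2 - 6λ + 25.
λ = 3 ± 4i: positive real part.

unstable spiral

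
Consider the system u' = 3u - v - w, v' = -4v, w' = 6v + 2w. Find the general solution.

Coefficient matrix A = [[3, -1, -1], [0, -4, 0], [0, 6, 2]].
det(A - λI) = 0 gives eigenvalues λ = 2, -4, 3.
For λ=2: eigenvector (1,0,1).
For λ=-4: eigenvector (0,1,-1).
For λ=3: eigenvector (-1,0,0).
General solution: K_1e^(2t)(1,0,1) + K_2e^(-4t)(0,1,-1) + K_3e^(3t)(-1,0,0).

u(t) = K_1e^(2t) - K_3e^(3t), v(t) = K_2e^(-4t), w(t) = K_1e^(2t) - K_2e^(-4t)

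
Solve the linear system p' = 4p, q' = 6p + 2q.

p(t) = -C_2e^(4t), q(t) = -C_1e^(2t) - 3C_2e^(4t)

Coefficient matrix A = [[4, 0], [6, 2]].
Characteristic polynomial det(A - λI) = λ^2 - 6λ + 8 = 0.
Eigenvalues λ = 2, 4.
For λ=2: (A-λI) row 1 is [2, 0], so an eigenvector is (0, -1).
For λ=4: (A-λI) row 2 is [6, -2], so an eigenvector is (-1, -3).
General solution: C_1e^(2t)(0,-1) + C_2e^(4t)(-1,-3).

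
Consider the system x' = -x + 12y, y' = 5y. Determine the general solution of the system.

x(t) = 2C_1e^(5t) + C_2e^(-t), y(t) = C_1e^(5t)

Coefficient matrix A = [[-1, 12], [0, 5]].
Characteristic polynomial det(A - λI) = λ^2 - 4λ - 5 = 0.
Eigenvalues λ = 5, -1.
For λ=5: (A-λI) row 1 is [-6, 12], so an eigenvector is (2, 1).
For λ=-1: (A-λI) row 1 is [0, 12], so an eigenvector is (1, 0).
General solution: C_1e^(5t)(2,1) + C_2e^(-t)(1,0).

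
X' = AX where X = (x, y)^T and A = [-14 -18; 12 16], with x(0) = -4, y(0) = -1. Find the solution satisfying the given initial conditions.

x(t) = 11e^(4t) - 15e^(-2t), y(t) = -11e^(4t) + 10e^(-2t)

Coefficient matrix A = [[-14, -18], [12, 16]].
Characteristic polynomial det(A - λI) = λ^2 - 2λ - 8 = 0.
Eigenvalues λ = -2, 4.
For λ=-2: (A-λI) row 1 is [-12, -18], so an eigenvector is (3, -2).
For λ=4: (A-λI) row 1 is [-18, -18], so an eigenvector is (-1, 1).
General solution: C_1e^(-2t)(3,-2) + C_2e^(4t)(-1,1).
Applying x(0)=-4, y(0)=-1 gives C_1=-5, C_2=-11.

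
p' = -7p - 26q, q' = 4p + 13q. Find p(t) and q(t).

p(t) = 3K_1e^(3t)sin(2t) + 2K_1e^(3t)cos(2t) + 2K_2e^(3t)sin(2t) - 3K_2e^(3t)cos(2t), q(t) = -K_1e^(3t)sin(2t) - K_1e^(3t)cos(2t) - K_2e^(3t)sin(2t) + K_2e^(3t)cos(2t)

Coefficient matrix A = [[-7, -26], [4, 13]].
Characteristic polynomial det(A - λI) = λ^2 - 6λ + 13 = 0.
Eigenvalues λ = 3 ± 2i (complex conjugate pair).
For λ=3+2i: an eigenvector is (2,-1) - i(3,-1) = (2 - 3i, -1 + i).
A real fundamental pair from Re and Im of e^((3+2i)t)v: X_1 = e^(3t)(cos(2t)·(2,-1) + sin(2t)·(3,-1)), X_2 = e^(3t)(sin(2t)·(2,-1) - cos(2t)·(3,-1)).
General solution: K_1X_1 + K_2X_2.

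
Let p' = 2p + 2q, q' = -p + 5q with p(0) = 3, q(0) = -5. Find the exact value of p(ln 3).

-621

A = [[2,2],[-1,5]]; eigenvalues λ = 3, 4.
Eigenvectors: (2,1) for λ=3, (-1,-1) for λ=4.
From the initial condition, c_1 = 8, c_2 = 13.
p(ln 3) = (8)(3^3)(2) + (13)(3^4)(-1) = -621.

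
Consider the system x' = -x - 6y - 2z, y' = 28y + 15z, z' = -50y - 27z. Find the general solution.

x(t) = K_1e^(-t) - 2K_2e^(3t) - 2K_3e^(-2t), y(t) = 3K_2e^(3t) - K_3e^(-2t), z(t) = -5K_2e^(3t) + 2K_3e^(-2t)

Coefficient matrix A = [[-1, -6, -2], [0, 28, 15], [0, -50, -27]].
det(A - λI) = 0 gives eigenvalues λ = -1, 3, -2.
For λ=-1: eigenvector (1,0,0).
For λ=3: eigenvector (-2,3,-5).
For λ=-2: eigenvector (-2,-1,2).
General solution: K_1e^(-t)(1,0,0) + K_2e^(3t)(-2,3,-5) + K_3e^(-2t)(-2,-1,2).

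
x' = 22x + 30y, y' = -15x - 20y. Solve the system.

x(t) = -K_1e^(t)sin(3t) - 3K_1e^(t)cos(3t) - 3K_2e^(t)sin(3t) + K_2e^(t)cos(3t), y(t) = K_1e^(t)sin(3t) + 2K_1e^(t)cos(3t) + 2K_2e^(t)sin(3t) - K_2e^(t)cos(3t)

Coefficient matrix A = [[22, 30], [-15, -20]].
Characteristic polynomial det(A - λI) = λ^2 - 2λ + 10 = 0.
Eigenvalues λ = 1 ± 3i (complex conjugate pair).
For λ=1+3i: an eigenvector is (-3,2) - i(-1,1) = (-3 + i, 2 - i).
A real fundamental pair from Re and Im of e^((1+3i)t)v: X_1 = e^(t)(cos(3t)·(-3,2) + sin(3t)·(-1,1)), X_2 = e^(t)(sin(3t)·(-3,2) - cos(3t)·(-1,1)).
General solution: K_1X_1 + K_2X_2.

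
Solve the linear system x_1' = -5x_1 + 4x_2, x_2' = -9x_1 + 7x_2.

Coefficient matrix A = [[-5, 4], [-9, 7]].
Characteristic polynomial det(A - λI) = λ^2 - 2λ + 1 = 0.
Single eigenvalue λ = 1 with algebraic multiplicity 2.
Eigenvector v = (-2,-3); generalized eigenvector w with (A-λI)w=v is (1,1).
General solution: e^(t)[C_1·v + C_2·(t·v + w)].

x_1(t) = -2C_1e^(t) - 2C_2te^(t) + C_2e^(t), x_2(t) = -3C_1e^(t) - 3C_2te^(t) + C_2e^(t)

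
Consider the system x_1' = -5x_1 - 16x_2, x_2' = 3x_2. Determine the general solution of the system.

x_1(t) = -C_1e^(-5t) + 2C_2e^(3t), x_2(t) = -C_2e^(3t)

Coefficient matrix A = [[-5, -16], [0, 3]].
Characteristic polynomial det(A - λI) = λ^2 + 2λ - 15 = 0.
Eigenvalues λ = -5, 3.
For λ=-5: (A-λI) row 1 is [0, -16], so an eigenvector is (-1, 0).
For λ=3: (A-λI) row 1 is [-8, -16], so an eigenvector is (2, -1).
General solution: C_1e^(-5t)(-1,0) + C_2e^(3t)(2,-1).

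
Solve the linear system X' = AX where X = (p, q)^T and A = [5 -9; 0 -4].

p(t) = -K_1e^(5t) + K_2e^(-4t), q(t) = K_2e^(-4t)

Coefficient matrix A = [[5, -9], [0, -4]].
Characteristic polynomial det(A - λI) = λ^2 - λ - 20 = 0.
Eigenvalues λ = 5, -4.
For λ=5: (A-λI) row 1 is [0, -9], so an eigenvector is (-1, 0).
For λ=-4: (A-λI) row 1 is [9, -9], so an eigenvector is (1, 1).
General solution: K_1e^(5t)(-1,0) + K_2e^(-4t)(1,1).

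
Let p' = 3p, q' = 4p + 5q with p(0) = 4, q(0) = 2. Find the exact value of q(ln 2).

256

A = [[3,0],[4,5]]; eigenvalues λ = 5, 3.
Eigenvectors: (0,-1) for λ=5, (-1,2) for λ=3.
From the initial condition, c_1 = -10, c_2 = -4.
q(ln 2) = (-10)(2^5)(-1) + (-4)(2^3)(2) = 256.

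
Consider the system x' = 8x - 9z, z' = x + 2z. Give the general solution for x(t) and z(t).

Coefficient matrix A = [[8, -9], [1, 2]].
Characteristic polynomial det(A - λI) = λ^2 - 10λ + 25 = 0.
Single eigenvalue λ = 5 with algebraic multiplicity 2.
Eigenvector v = (3,1); generalized eigenvector w with (A-λI)w=v is (1,0).
General solution: e^(5t)[C_1·v + C_2·(t·v + w)].

x(t) = 3C_1e^(5t) + 3C_2te^(5t) + C_2e^(5t), z(t) = C_1e^(5t) + C_2te^(5t)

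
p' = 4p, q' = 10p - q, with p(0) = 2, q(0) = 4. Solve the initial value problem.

p(t) = 2e^(4t), q(t) = 4e^(4t)

Coefficient matrix A = [[4, 0], [10, -1]].
Characteristic polynomial det(A - λI) = λ^2 - 3λ - 4 = 0.
Eigenvalues λ = 4, -1.
For λ=4: (A-λI) row 2 is [10, -5], so an eigenvector is (1, 2).
For λ=-1: (A-λI) row 1 is [5, 0], so an eigenvector is (0, 1).
General solution: K_1e^(4t)(1,2) + K_2e^(-t)(0,1).
Applying p(0)=2, q(0)=4 gives K_1=2, K_2=0.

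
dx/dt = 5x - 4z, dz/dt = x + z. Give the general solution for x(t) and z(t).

x(t) = 2K_1e^(3t) + 2K_2te^(3t) + K_2e^(3t), z(t) = K_1e^(3t) + K_2te^(3t)

Coefficient matrix A = [[5, -4], [1, 1]].
Characteristic polynomial det(A - λI) = λ^2 - 6λ + 9 = 0.
Single eigenvalue λ = 3 with algebraic multiplicity 2.
Eigenvector v = (2,1); generalized eigenvector w with (A-λI)w=v is (1,0).
General solution: e^(3t)[K_1·v + K_2·(t·v + w)].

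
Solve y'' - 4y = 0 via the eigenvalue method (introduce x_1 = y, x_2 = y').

Let x_1 = y, x_2 = y'. Then x_1' = x_2 and x_2' = 4x_1.
A = [[0,1],[4,0]]; det(A-λI) = λ^2 - 4.
Eigenvalues λ = -2, 2 with eigenvectors (1,-2), (1,2).

y(t) = C_1e^(-2t) + C_2e^(2t)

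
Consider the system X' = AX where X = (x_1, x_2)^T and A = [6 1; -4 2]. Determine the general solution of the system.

x_1(t) = -K_1e^(4t) - K_2te^(4t) - 2K_2e^(4t), x_2(t) = 2K_1e^(4t) + 2K_2te^(4t) + 3K_2e^(4t)

Coefficient matrix A = [[6, 1], [-4, 2]].
Characteristic polynomial det(A - λI) = λ^2 - 8λ + 16 = 0.
Single eigenvalue λ = 4 with algebraic multiplicity 2.
Eigenvector v = (-1,2); generalized eigenvector w with (A-λI)w=v is (-2,3).
General solution: e^(4t)[K_1·v + K_2·(t·v + w)].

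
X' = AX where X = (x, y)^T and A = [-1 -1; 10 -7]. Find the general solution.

Coefficient matrix A = [[-1, -1], [10, -7]].
Characteristic polynomial det(A - λI) = λ^2 + 8λ + 17 = 0.
Eigenvalues λ = -4 ± i (complex conjugate pair).
For λ=-4+i: an eigenvector is (0,-1) - i(1,3) = (0 - i, -1 - 3i).
A real fundamental pair from Re and Im of e^((-4+i)t)v: X_1 = e^(-4t)(cos(t)·(0,-1) + sin(t)·(1,3)), X_2 = e^(-4t)(sin(t)·(0,-1) - cos(t)·(1,3)).
General solution: c_1X_1 + c_2X_2.

x(t) = c_1e^(-4t)sin(t) - c_2e^(-4t)cos(t), y(t) = 3c_1e^(-4t)sin(t) - c_1e^(-4t)cos(t) - c_2e^(-4t)sin(t) - 3c_2e^(-4t)cos(t)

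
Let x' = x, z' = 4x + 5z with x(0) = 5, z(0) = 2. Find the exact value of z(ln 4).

7148

A = [[1,0],[4,5]]; eigenvalues λ = 5, 1.
Eigenvectors: (0,-1) for λ=5, (1,-1) for λ=1.
From the initial condition, c_1 = -7, c_2 = 5.
z(ln 4) = (-7)(4^5)(-1) + (5)(4^1)(-1) = 7148.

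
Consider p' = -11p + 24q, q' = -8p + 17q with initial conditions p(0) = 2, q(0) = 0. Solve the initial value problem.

Coefficient matrix A = [[-11, 24], [-8, 17]].
Characteristic polynomial det(A - λI) = λ^2 - 6λ + 5 = 0.
Eigenvalues λ = 5, 1.
For λ=5: (A-λI) row 1 is [-16, 24], so an eigenvector is (3, 2).
For λ=1: (A-λI) row 1 is [-12, 24], so an eigenvector is (-2, -1).
General solution: K_1e^(5t)(3,2) + K_2e^(t)(-2,-1).
Applying p(0)=2, q(0)=0 gives K_1=-2, K_2=-4.

p(t) = -6e^(5t) + 8e^(t), q(t) = -4e^(5t) + 4e^(t)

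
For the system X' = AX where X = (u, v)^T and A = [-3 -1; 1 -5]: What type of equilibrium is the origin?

stable improper node

A = [[-3,-1],[1,-5]]; det(A-λI) = λ^2 + 8λ + 16.
repeated λ = -4 with a single eigenvector.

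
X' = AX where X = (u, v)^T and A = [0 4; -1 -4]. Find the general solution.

u(t) = -2c_1e^(-2t) - 2c_2te^(-2t) - 3c_2e^(-2t), v(t) = c_1e^(-2t) + c_2te^(-2t) + c_2e^(-2t)

Coefficient matrix A = [[0, 4], [-1, -4]].
Characteristic polynomial det(A - λI) = λ^2 + 4λ + 4 = 0.
Single eigenvalue λ = -2 with algebraic multiplicity 2.
Eigenvector v = (-2,1); generalized eigenvector w with (A-λI)w=v is (-3,1).
General solution: e^(-2t)[c_1·v + c_2·(t·v + w)].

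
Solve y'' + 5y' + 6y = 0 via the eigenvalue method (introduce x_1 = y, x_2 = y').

y(t) = K_1e^(-3t) + K_2e^(-2t)

Let x_1 = y, x_2 = y'. Then x_1' = x_2 and x_2' = -6x_1 - 5x_2.
A = [[0,1],[-6,-5]]; det(A-λI) = λ^2 + 5λ + 6.
Eigenvalues λ = -3, -2 with eigenvectors (1,-3), (1,-2).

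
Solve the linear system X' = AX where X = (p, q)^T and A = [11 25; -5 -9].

p(t) = K_1e^(t)sin(5t) - 2K_1e^(t)cos(5t) - 2K_2e^(t)sin(5t) - K_2e^(t)cos(5t), q(t) = K_1e^(t)cos(5t) + K_2e^(t)sin(5t)

Coefficient matrix A = [[11, 25], [-5, -9]].
Characteristic polynomial det(A - λI) = λ^2 - 2λ + 26 = 0.
Eigenvalues λ = 1 ± 5i (complex conjugate pair).
For λ=1+5i: an eigenvector is (-2,1) - i(1,0) = (-2 - i, 1).
A real fundamental pair from Re and Im of e^((1+5i)t)v: X_1 = e^(t)(cos(5t)·(-2,1) + sin(5t)·(1,0)), X_2 = e^(t)(sin(5t)·(-2,1) - cos(5t)·(1,0)).
General solution: K_1X_1 + K_2X_2.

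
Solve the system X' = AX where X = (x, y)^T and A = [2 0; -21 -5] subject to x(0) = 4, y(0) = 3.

x(t) = 4e^(2t), y(t) = -12e^(2t) + 15e^(-5t)

Coefficient matrix A = [[2, 0], [-21, -5]].
Characteristic polynomial det(A - λI) = λ^2 + 3λ - 10 = 0.
Eigenvalues λ = 2, -5.
For λ=2: (A-λI) row 2 is [-21, -7], so an eigenvector is (1, -3).
For λ=-5: (A-λI) row 1 is [7, 0], so an eigenvector is (0, 1).
General solution: C_1e^(2t)(1,-3) + C_2e^(-5t)(0,1).
Applying x(0)=4, y(0)=3 gives C_1=4, C_2=15.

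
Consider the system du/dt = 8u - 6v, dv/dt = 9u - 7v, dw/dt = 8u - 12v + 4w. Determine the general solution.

u(t) = -2C_2e^(-t) - C_3e^(2t), v(t) = -3C_2e^(-t) - C_3e^(2t), w(t) = C_1e^(4t) - 4C_2e^(-t) - 2C_3e^(2t)

Coefficient matrix A = [[8, -6, 0], [9, -7, 0], [8, -12, 4]].
det(A - λI) = 0 gives eigenvalues λ = 4, -1, 2.
For λ=4: eigenvector (0,0,1).
For λ=-1: eigenvector (-2,-3,-4).
For λ=2: eigenvector (-1,-1,-2).
General solution: C_1e^(4t)(0,0,1) + C_2e^(-t)(-2,-3,-4) + C_3e^(2t)(-1,-1,-2).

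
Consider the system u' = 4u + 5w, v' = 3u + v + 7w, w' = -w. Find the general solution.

Coefficient matrix A = [[4, 0, 5], [3, 1, 7], [0, 0, -1]].
det(A - λI) = 0 gives eigenvalues λ = 4, 1, -1.
For λ=4: eigenvector (1,1,0).
For λ=1: eigenvector (0,1,0).
For λ=-1: eigenvector (-1,-2,1).
General solution: C_1e^(4t)(1,1,0) + C_2e^(t)(0,1,0) + C_3e^(-t)(-1,-2,1).

u(t) = C_1e^(4t) - C_3e^(-t), v(t) = C_1e^(4t) + C_2e^(t) - 2C_3e^(-t), w(t) = C_3e^(-t)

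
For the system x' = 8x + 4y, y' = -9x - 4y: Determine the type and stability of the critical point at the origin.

unstable improper node

A = [[8,4],[-9,-4]]; det(A-λI) = λ^2 - 4λ + 4.
repeated λ = 2 with a single eigenvector.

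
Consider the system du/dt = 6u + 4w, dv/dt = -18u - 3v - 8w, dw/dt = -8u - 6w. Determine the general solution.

u(t) = K_1e^(-2t) + K_2e^(2t), v(t) = -2K_1e^(-2t) - 2K_2e^(2t) + K_3e^(-3t), w(t) = -2K_1e^(-2t) - K_2e^(2t)

Coefficient matrix A = [[6, 0, 4], [-18, -3, -8], [-8, 0, -6]].
det(A - λI) = 0 gives eigenvalues λ = -2, 2, -3.
For λ=-2: eigenvector (1,-2,-2).
For λ=2: eigenvector (1,-2,-1).
For λ=-3: eigenvector (0,1,0).
General solution: K_1e^(-2t)(1,-2,-2) + K_2e^(2t)(1,-2,-1) + K_3e^(-3t)(0,1,0).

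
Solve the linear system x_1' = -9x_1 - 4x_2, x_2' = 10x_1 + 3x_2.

x_1(t) = c_1e^(-3t)sin(2t) - c_1e^(-3t)cos(2t) - c_2e^(-3t)sin(2t) - c_2e^(-3t)cos(2t), x_2(t) = -2c_1e^(-3t)sin(2t) + c_1e^(-3t)cos(2t) + c_2e^(-3t)sin(2t) + 2c_2e^(-3t)cos(2t)

Coefficient matrix A = [[-9, -4], [10, 3]].
Characteristic polynomial det(A - λI) = λ^2 + 6λ + 13 = 0.
Eigenvalues λ = -3 ± 2i (complex conjugate pair).
For λ=-3+2i: an eigenvector is (-1,1) - i(1,-2) = (-1 - i, 1 + 2i).
A real fundamental pair from Re and Im of e^((-3+2i)t)v: X_1 = e^(-3t)(cos(2t)·(-1,1) + sin(2t)·(1,-2)), X_2 = e^(-3t)(sin(2t)·(-1,1) - cos(2t)·(1,-2)).
General solution: c_1X_1 + c_2X_2.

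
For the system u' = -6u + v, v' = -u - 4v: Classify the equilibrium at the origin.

A = [[-6,1],[-1,-4]]; det(A-λI) = λ^2 + 10λ + 25.
repeated λ = -5 with a single eigenvector.

stable improper node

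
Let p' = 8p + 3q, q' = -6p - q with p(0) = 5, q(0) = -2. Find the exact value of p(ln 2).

A = [[8,3],[-6,-1]]; eigenvalues λ = 2, 5.
Eigenvectors: (-1,2) for λ=2, (-1,1) for λ=5.
From the initial condition, c_1 = 3, c_2 = -8.
p(ln 2) = (3)(2^2)(-1) + (-8)(2^5)(-1) = 244.

244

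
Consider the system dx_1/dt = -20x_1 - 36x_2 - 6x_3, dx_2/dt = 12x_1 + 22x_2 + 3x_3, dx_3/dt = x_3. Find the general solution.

Coefficient matrix A = [[-20, -36, -6], [12, 22, 3], [0, 0, 1]].
det(A - λI) = 0 gives eigenvalues λ = 4, 1, -2.
For λ=4: eigenvector (-3,2,0).
For λ=1: eigenvector (-2,1,1).
For λ=-2: eigenvector (2,-1,0).
General solution: C_1e^(4t)(-3,2,0) + C_2e^(t)(-2,1,1) + C_3e^(-2t)(2,-1,0).

x_1(t) = -3C_1e^(4t) - 2C_2e^(t) + 2C_3e^(-2t), x_2(t) = 2C_1e^(4t) + C_2e^(t) - C_3e^(-2t), x_3(t) = C_2e^(t)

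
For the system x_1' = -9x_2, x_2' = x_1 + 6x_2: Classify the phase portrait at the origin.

A = [[0,-9],[1,6]]; det(A-λI) = λ^2 - 6λ + 9.
repeated λ = 3 with a single eigenvector.

unstable improper node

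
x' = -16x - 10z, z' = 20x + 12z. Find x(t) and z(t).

Coefficient matrix A = [[-16, -10], [20, 12]].
Characteristic polynomial det(A - λI) = λ^2 + 4λ + 8 = 0.
Eigenvalues λ = -2 ± 2i (complex conjugate pair).
For λ=-2+2i: an eigenvector is (2,-3) - i(1,-1) = (2 - i, -3 + i).
A real fundamental pair from Re and Im of e^((-2+2i)t)v: X_1 = e^(-2t)(cos(2t)·(2,-3) + sin(2t)·(1,-1)), X_2 = e^(-2t)(sin(2t)·(2,-3) - cos(2t)·(1,-1)).
General solution: c_1X_1 + c_2X_2.

x(t) = c_1e^(-2t)sin(2t) + 2c_1e^(-2t)cos(2t) + 2c_2e^(-2t)sin(2t) - c_2e^(-2t)cos(2t), z(t) = -c_1e^(-2t)sin(2t) - 3c_1e^(-2t)cos(2t) - 3c_2e^(-2t)sin(2t) + c_2e^(-2t)cos(2t)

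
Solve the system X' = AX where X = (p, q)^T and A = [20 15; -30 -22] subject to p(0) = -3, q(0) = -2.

Coefficient matrix A = [[20, 15], [-30, -22]].
Characteristic polynomial det(A - λI) = λ^2 + 2λ + 10 = 0.
Eigenvalues λ = -1 ± 3i (complex conjugate pair).
For λ=-1+3i: an eigenvector is (1,-1) - i(2,-3) = (1 - 2i, -1 + 3i).
A real fundamental pair from Re and Im of e^((-1+3i)t)v: X_1 = e^(-t)(cos(3t)·(1,-1) + sin(3t)·(2,-3)), X_2 = e^(-t)(sin(3t)·(1,-1) - cos(3t)·(2,-3)).
General solution: K_1X_1 + K_2X_2.
Applying p(0)=-3, q(0)=-2 gives K_1=-13, K_2=-5.

p(t) = -31e^(-t)sin(3t) - 3e^(-t)cos(3t), q(t) = 44e^(-t)sin(3t) - 2e^(-t)cos(3t)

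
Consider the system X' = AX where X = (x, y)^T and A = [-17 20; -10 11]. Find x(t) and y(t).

Coefficient matrix A = [[-17, 20], [-10, 11]].
Characteristic polynomial det(A - λI) = λ^2 + 6λ + 13 = 0.
Eigenvalues λ = -3 ± 2i (complex conjugate pair).
For λ=-3+2i: an eigenvector is (-3,-2) - i(1,1) = (-3 - i, -2 - i).
A real fundamental pair from Re and Im of e^((-3+2i)t)v: X_1 = e^(-3t)(cos(2t)·(-3,-2) + sin(2t)·(1,1)), X_2 = e^(-3t)(sin(2t)·(-3,-2) - cos(2t)·(1,1)).
General solution: C_1X_1 + C_2X_2.

x(t) = C_1e^(-3t)sin(2t) - 3C_1e^(-3t)cos(2t) - 3C_2e^(-3t)sin(2t) - C_2e^(-3t)cos(2t), y(t) = C_1e^(-3t)sin(2t) - 2C_1e^(-3t)cos(2t) - 2C_2e^(-3t)sin(2t) - C_2e^(-3t)cos(2t)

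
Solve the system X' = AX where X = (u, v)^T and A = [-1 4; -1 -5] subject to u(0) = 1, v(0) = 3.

Coefficient matrix A = [[-1, 4], [-1, -5]].
Characteristic polynomial det(A - λI) = λ^2 + 6λ + 9 = 0.
Single eigenvalue λ = -3 with algebraic multiplicity 2.
Eigenvector v = (2,-1); generalized eigenvector w with (A-λI)w=v is (3,-1).
General solution: e^(-3t)[c_1·v + c_2·(t·v + w)].
Applying u(0)=1, v(0)=3 gives c_1=-10, c_2=7.

u(t) = 14te^(-3t) + e^(-3t), v(t) = -7te^(-3t) + 3e^(-3t)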